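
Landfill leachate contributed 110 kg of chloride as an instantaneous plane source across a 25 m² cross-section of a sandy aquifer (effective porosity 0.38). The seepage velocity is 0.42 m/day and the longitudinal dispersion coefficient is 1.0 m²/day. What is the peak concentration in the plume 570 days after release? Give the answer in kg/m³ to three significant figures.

0.137 kg/m³

The peak of an instantaneous 1D plume sits at x = vt; there the Gaussian factor is 1 and C_max = M/(n_e·A·√(4πDt)), where n_e·A is the pore area the mass is dissolved in.
√(4πDt) = √(4π × 1.0 × 570) = 84.63 m, so C_max = 110/(0.38 × 25 × 84.63) = 0.137 kg/m³.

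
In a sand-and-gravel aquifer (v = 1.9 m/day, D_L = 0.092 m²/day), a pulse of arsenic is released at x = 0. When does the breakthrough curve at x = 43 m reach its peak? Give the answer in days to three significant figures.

For the 1D instantaneous-source solution, setting ∂C/∂t = 0 at fixed x gives v²t² + 2Dt − x² = 0, so t = (√(D² + v²x²) − D)/v².
√(D² + v²x²) = √(0.092² + 1.9² × 43²) = 81.70; v² = 3.61.
t = (81.70 − 0.092)/3.61 = 22.6 days (vs. the pure-advection estimate x/v = 22.6 d).

22.6 days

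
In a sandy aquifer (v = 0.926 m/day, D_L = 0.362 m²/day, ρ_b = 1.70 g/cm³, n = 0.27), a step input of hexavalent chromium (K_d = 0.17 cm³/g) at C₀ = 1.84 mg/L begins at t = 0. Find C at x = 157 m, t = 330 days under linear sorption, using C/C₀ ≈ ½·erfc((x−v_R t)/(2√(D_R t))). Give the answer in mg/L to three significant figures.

0.351 mg/L

Retardation factor R = 1 + ρ_b·K_d/n = 1 + 1.70 × 0.17/0.27 = 2.070.
Sorption retards both mechanisms: v_R = v/R = 0.4473 m/day, D_R = D/R = 0.1749 m²/day.
v_R·t = 0.4473 × 330 = 147.609 m; 2√(D_R t) = 15.19 m; argument = (157 − 147.609)/15.19 = 0.6182.
C = C₀ × ½·erfc(0.6182) = 1.84 × 0.1910 = 0.351 mg/L.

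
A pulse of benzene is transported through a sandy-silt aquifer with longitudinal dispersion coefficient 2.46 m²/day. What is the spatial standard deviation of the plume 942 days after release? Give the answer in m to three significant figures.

68.1 m

Dispersive spreading gives a Gaussian with σ² = 2Dt; advection only shifts the center.
σ = √(2 × 2.46 × 942) = 68.1 m.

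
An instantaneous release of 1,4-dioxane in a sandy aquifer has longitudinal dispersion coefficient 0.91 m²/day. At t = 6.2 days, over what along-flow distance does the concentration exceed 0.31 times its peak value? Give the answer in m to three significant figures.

10.3 m

The plume is Gaussian with σ = √(2Dt) = √(2 × 0.91 × 6.2) = 3.359 m.
C/C_peak = exp(−Δx²/(2σ²)) = 0.31 ⇒ Δx = σ·√(−2 ln 0.31) = 3.359 × 1.530 = 5.139 m.
Width = 2Δx = 10.3 m.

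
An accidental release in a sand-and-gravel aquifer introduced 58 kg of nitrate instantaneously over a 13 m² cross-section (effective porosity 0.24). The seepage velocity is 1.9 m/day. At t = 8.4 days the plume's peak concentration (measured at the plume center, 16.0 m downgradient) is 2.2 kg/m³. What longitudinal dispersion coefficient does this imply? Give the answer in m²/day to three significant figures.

At the plume center C_max = M/(n_e·A·√(4πDt)), so D = M²/(4πt·(n_e·A·C_max)²).
n_e·A·C_max = 0.24 × 13 × 2.2 = 6.864 kg/m.
D = 58²/(4π × 8.4 × 6.864²) = 0.676 m²/day.

0.676 m²/day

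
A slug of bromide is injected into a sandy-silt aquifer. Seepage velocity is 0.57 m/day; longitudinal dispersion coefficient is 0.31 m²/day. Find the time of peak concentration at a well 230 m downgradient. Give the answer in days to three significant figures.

For the 1D instantaneous-source solution, setting ∂C/∂t = 0 at fixed x gives v²t² + 2Dt − x² = 0, so t = (√(D² + v²x²) − D)/v².
√(D² + v²x²) = √(0.31² + 0.57² × 230²) = 131.1; v² = 0.3249.
t = (131.1 − 0.31)/0.3249 = 403 days (vs. the pure-advection estimate x/v = 404 d).

403 days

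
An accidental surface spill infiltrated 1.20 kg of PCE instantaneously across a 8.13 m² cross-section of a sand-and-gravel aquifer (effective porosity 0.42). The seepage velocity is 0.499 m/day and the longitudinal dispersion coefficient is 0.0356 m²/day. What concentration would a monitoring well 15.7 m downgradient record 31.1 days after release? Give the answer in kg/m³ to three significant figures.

0.0935 kg/m³

For an instantaneous plane source, C(x,t) = M/(n_e·A·√(4πDt)) · exp(−(x−vt)²/(4Dt)), with n_e·A the pore (flow) area.
Plume center vt = 0.499 × 31.1 = 15.5189 m, so the well at 15.7 m is 0.1811 m downgradient of the peak.
√(4πDt) = 3.730 m, giving peak height M/(n_e·A·√(4πDt)) = 1.20/(0.42 × 8.13 × 3.730) = 0.09422 kg/m³.
(x−vt)²/(4Dt) = (0.1811)²/(4 × 0.0356 × 31.1) = 0.007406; exp(−0.007406) = 0.9926.
C = 0.09422 × 0.9926 = 0.0935 kg/m³.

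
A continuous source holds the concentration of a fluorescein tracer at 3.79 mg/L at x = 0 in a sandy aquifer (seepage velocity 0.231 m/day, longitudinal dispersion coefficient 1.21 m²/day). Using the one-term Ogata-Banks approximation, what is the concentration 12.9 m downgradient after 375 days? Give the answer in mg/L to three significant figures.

For a continuous step input, C/C₀ ≈ ½·erfc((x−vt)/(2√(Dt))).
vt = 0.231 × 375 = 86.625 m and 2√(Dt) = 2√(1.21 × 375) = 42.60 m.
Argument (x−vt)/(2√(Dt)) = (12.9 − 86.625)/42.60 = -1.731; ½·erfc(-1.731) = 0.9928.
C = 3.79 × 0.9928 = 3.76 mg/L.

3.76 mg/L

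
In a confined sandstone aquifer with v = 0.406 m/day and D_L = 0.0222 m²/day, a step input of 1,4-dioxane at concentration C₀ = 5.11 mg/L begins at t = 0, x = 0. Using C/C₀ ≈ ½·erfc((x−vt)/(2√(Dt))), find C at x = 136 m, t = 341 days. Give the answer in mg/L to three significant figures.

3.76 mg/L

For a continuous step input, C/C₀ ≈ ½·erfc((x−vt)/(2√(Dt))).
vt = 0.406 × 341 = 138.446 m and 2√(Dt) = 2√(0.0222 × 341) = 5.503 m.
Argument (x−vt)/(2√(Dt)) = (136 − 138.446)/5.503 = -0.4445; ½·erfc(-0.4445) = 0.7352.
C = 5.11 × 0.7352 = 3.76 mg/L.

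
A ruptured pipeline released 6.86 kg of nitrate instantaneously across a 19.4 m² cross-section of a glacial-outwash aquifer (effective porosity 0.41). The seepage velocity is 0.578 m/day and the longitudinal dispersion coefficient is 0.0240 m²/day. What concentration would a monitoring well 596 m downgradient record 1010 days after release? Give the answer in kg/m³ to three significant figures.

For an instantaneous plane source, C(x,t) = M/(n_e·A·√(4πDt)) · exp(−(x−vt)²/(4Dt)), with n_e·A the pore (flow) area.
Plume center vt = 0.578 × 1010 = 583.78 m, so the well at 596 m is 12.22 m downgradient of the peak.
√(4πDt) = 17.45 m, giving peak height M/(n_e·A·√(4πDt)) = 6.86/(0.41 × 19.4 × 17.45) = 0.04942 kg/m³.
(x−vt)²/(4Dt) = (12.22)²/(4 × 0.0240 × 1010) = 1.540; exp(−1.540) = 0.2144.
C = 0.04942 × 0.2144 = 0.0106 kg/m³.

0.0106 kg/m³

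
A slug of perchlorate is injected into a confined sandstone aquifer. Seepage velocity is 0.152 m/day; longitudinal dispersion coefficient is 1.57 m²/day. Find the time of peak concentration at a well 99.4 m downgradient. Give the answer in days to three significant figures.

590 days

For the 1D instantaneous-source solution, setting ∂C/∂t = 0 at fixed x gives v²t² + 2Dt − x² = 0, so t = (√(D² + v²x²) − D)/v².
√(D² + v²x²) = √(1.57² + 0.152² × 99.4²) = 15.19; v² = 0.023104.
t = (15.19 − 1.57)/0.023104 = 590 days (vs. the pure-advection estimate x/v = 654 d).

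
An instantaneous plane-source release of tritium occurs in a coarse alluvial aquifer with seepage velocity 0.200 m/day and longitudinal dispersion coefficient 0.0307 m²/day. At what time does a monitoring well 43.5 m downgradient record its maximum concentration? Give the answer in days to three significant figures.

217 days

For the 1D instantaneous-source solution, setting ∂C/∂t = 0 at fixed x gives v²t² + 2Dt − x² = 0, so t = (√(D² + v²x²) − D)/v².
√(D² + v²x²) = √(0.0307² + 0.200² × 43.5²) = 8.700; v² = 0.04.
t = (8.700 − 0.0307)/0.04 = 217 days (vs. the pure-advection estimate x/v = 218 d).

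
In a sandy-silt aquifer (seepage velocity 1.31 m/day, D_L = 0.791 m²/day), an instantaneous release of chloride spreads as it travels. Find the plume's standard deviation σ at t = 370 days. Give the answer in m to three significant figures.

24.2 m

Dispersive spreading gives a Gaussian with σ² = 2Dt; advection only shifts the center.
σ = √(2 × 0.791 × 370) = 24.2 m.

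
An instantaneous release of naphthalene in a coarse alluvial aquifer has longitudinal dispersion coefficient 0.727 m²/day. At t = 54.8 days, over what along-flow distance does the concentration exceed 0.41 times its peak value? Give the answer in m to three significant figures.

23.8 m

The plume is Gaussian with σ = √(2Dt) = √(2 × 0.727 × 54.8) = 8.926 m.
C/C_peak = exp(−Δx²/(2σ²)) = 0.41 ⇒ Δx = σ·√(−2 ln 0.41) = 8.926 × 1.335 = 11.92 m.
Width = 2Δx = 23.8 m.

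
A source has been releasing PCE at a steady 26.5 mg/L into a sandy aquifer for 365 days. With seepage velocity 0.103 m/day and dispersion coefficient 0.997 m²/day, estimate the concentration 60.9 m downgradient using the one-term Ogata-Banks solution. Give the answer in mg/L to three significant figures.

5.14 mg/L

For a continuous step input, C/C₀ ≈ ½·erfc((x−vt)/(2√(Dt))).
vt = 0.103 × 365 = 37.595 m and 2√(Dt) = 2√(0.997 × 365) = 38.15 m.
Argument (x−vt)/(2√(Dt)) = (60.9 − 37.595)/38.15 = 0.6109; ½·erfc(0.6109) = 0.1938.
C = 26.5 × 0.1938 = 5.14 mg/L.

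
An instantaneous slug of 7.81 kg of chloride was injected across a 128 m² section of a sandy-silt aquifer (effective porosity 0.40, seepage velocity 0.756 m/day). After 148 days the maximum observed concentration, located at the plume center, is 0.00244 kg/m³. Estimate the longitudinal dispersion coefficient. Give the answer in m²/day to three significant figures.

At the plume center C_max = M/(n_e·A·√(4πDt)), so D = M²/(4πt·(n_e·A·C_max)²).
n_e·A·C_max = 0.40 × 128 × 0.00244 = 0.1249 kg/m.
D = 7.81²/(4π × 148 × 0.1249²) = 2.10 m²/day.

2.10 m²/day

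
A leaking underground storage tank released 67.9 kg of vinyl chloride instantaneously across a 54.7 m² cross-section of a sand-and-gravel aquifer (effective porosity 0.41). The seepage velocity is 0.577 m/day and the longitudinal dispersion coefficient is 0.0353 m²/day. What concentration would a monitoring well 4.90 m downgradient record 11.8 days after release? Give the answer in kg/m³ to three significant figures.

0.149 kg/m³

For an instantaneous plane source, C(x,t) = M/(n_e·A·√(4πDt)) · exp(−(x−vt)²/(4Dt)), with n_e·A the pore (flow) area.
Plume center vt = 0.577 × 11.8 = 6.8086 m, so the well at 4.90 m is 1.9086 m upgradient of the peak.
√(4πDt) = 2.288 m, giving peak height M/(n_e·A·√(4πDt)) = 67.9/(0.41 × 54.7 × 2.288) = 1.323 kg/m³.
(x−vt)²/(4Dt) = (-1.9086)²/(4 × 0.0353 × 11.8) = 2.186; exp(−2.186) = 0.1124.
C = 1.323 × 0.1124 = 0.149 kg/m³.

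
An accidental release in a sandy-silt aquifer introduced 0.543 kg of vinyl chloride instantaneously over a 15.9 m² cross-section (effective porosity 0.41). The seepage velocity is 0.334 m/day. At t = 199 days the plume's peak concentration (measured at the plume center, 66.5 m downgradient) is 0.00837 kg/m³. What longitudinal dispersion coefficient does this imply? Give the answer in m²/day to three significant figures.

0.0396 m²/day

At the plume center C_max = M/(n_e·A·√(4πDt)), so D = M²/(4πt·(n_e·A·C_max)²).
n_e·A·C_max = 0.41 × 15.9 × 0.00837 = 0.05456 kg/m.
D = 0.543²/(4π × 199 × 0.05456²) = 0.0396 m²/day.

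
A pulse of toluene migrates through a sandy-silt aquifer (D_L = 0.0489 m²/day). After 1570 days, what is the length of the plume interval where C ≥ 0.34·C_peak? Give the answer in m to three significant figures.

The plume is Gaussian with σ = √(2Dt) = √(2 × 0.0489 × 1570) = 12.39 m.
C/C_peak = exp(−Δx²/(2σ²)) = 0.34 ⇒ Δx = σ·√(−2 ln 0.34) = 12.39 × 1.469 = 18.20 m.
Width = 2Δx = 36.4 m.

36.4 m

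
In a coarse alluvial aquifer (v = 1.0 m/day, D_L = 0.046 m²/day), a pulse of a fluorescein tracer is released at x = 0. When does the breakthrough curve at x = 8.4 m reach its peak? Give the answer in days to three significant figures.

For the 1D instantaneous-source solution, setting ∂C/∂t = 0 at fixed x gives v²t² + 2Dt − x² = 0, so t = (√(D² + v²x²) − D)/v².
√(D² + v²x²) = √(0.046² + 1.0² × 8.4²) = 8.400; v² = 1.
t = (8.400 − 0.046)/1 = 8.35 days (vs. the pure-advection estimate x/v = 8.40 d).

8.35 days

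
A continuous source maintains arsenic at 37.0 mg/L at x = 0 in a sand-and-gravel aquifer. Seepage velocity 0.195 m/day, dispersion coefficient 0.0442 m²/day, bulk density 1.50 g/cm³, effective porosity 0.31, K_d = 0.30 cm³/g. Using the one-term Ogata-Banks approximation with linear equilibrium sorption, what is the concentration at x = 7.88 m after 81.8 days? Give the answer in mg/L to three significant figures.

Retardation factor R = 1 + ρ_b·K_d/n = 1 + 1.50 × 0.30/0.31 = 2.452.
Sorption retards both mechanisms: v_R = v/R = 0.07953 m/day, D_R = D/R = 0.01803 m²/day.
v_R·t = 0.07953 × 81.8 = 6.505554 m; 2√(D_R t) = 2.429 m; argument = (7.88 − 6.505554)/2.429 = 0.5658.
C = C₀ × ½·erfc(0.5658) = 37.0 × 0.2118 = 7.84 mg/L.

7.84 mg/L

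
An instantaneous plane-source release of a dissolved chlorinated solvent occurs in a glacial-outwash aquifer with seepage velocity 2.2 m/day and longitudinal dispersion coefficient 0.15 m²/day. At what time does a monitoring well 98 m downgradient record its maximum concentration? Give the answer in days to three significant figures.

44.5 days

For the 1D instantaneous-source solution, setting ∂C/∂t = 0 at fixed x gives v²t² + 2Dt − x² = 0, so t = (√(D² + v²x²) − D)/v².
√(D² + v²x²) = √(0.15² + 2.2² × 98²) = 215.6; v² = 4.84.
t = (215.6 − 0.15)/4.84 = 44.5 days (vs. the pure-advection estimate x/v = 44.5 d).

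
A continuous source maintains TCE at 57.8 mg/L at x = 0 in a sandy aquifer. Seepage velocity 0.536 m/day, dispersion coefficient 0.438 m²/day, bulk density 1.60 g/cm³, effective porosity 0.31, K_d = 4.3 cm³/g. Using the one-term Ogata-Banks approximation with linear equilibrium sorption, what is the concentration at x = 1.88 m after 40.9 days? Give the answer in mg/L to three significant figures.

Retardation factor R = 1 + ρ_b·K_d/n = 1 + 1.60 × 4.3/0.31 = 23.19.
Sorption retards both mechanisms: v_R = v/R = 0.02311 m/day, D_R = D/R = 0.01889 m²/day.
v_R·t = 0.02311 × 40.9 = 0.945199 m; 2√(D_R t) = 1.758 m; argument = (1.88 − 0.945199)/1.758 = 0.5317.
C = C₀ × ½·erfc(0.5317) = 57.8 × 0.2260 = 13.1 mg/L.

13.1 mg/L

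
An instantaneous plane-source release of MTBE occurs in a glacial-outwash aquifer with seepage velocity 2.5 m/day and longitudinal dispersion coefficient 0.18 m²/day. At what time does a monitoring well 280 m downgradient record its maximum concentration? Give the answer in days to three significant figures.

For the 1D instantaneous-source solution, setting ∂C/∂t = 0 at fixed x gives v²t² + 2Dt − x² = 0, so t = (√(D² + v²x²) − D)/v².
√(D² + v²x²) = √(0.18² + 2.5² × 280²) = 700.0; v² = 6.25.
t = (700.0 − 0.18)/6.25 = 112 days (vs. the pure-advection estimate x/v = 112 d).

112 days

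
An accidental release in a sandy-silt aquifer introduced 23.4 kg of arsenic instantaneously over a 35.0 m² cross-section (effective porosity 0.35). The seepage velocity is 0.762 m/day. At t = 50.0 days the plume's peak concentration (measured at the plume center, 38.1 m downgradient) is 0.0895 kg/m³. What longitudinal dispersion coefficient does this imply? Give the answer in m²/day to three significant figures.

0.725 m²/day

At the plume center C_max = M/(n_e·A·√(4πDt)), so D = M²/(4πt·(n_e·A·C_max)²).
n_e·A·C_max = 0.35 × 35.0 × 0.0895 = 1.096 kg/m.
D = 23.4²/(4π × 50.0 × 1.096²) = 0.725 m²/day.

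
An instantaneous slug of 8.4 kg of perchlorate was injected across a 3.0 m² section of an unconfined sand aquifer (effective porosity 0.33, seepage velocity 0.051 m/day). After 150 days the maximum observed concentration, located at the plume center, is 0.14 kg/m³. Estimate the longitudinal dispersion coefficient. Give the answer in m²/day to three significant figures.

At the plume center C_max = M/(n_e·A·√(4πDt)), so D = M²/(4πt·(n_e·A·C_max)²).
n_e·A·C_max = 0.33 × 3.0 × 0.14 = 0.1386 kg/m.
D = 8.4²/(4π × 150 × 0.1386²) = 1.95 m²/day.

1.95 m²/day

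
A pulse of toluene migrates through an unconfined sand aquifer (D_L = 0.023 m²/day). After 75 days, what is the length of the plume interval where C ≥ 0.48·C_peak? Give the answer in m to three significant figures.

The plume is Gaussian with σ = √(2Dt) = √(2 × 0.023 × 75) = 1.857 m.
C/C_peak = exp(−Δx²/(2σ²)) = 0.48 ⇒ Δx = σ·√(−2 ln 0.48) = 1.857 × 1.212 = 2.251 m.
Width = 2Δx = 4.50 m.

4.50 m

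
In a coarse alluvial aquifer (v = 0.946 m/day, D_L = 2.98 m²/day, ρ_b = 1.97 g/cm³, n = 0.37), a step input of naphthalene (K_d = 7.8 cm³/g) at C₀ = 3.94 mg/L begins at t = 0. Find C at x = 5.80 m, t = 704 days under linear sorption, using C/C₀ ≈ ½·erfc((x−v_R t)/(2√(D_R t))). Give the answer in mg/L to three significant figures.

3.31 mg/L

Retardation factor R = 1 + ρ_b·K_d/n = 1 + 1.97 × 7.8/0.37 = 42.53.
Sorption retards both mechanisms: v_R = v/R = 0.02224 m/day, D_R = D/R = 0.07007 m²/day.
v_R·t = 0.02224 × 704 = 15.65696 m; 2√(D_R t) = 14.05 m; argument = (5.80 − 15.65696)/14.05 = -0.7016.
C = C₀ × ½·erfc(-0.7016) = 3.94 × 0.8395 = 3.31 mg/L.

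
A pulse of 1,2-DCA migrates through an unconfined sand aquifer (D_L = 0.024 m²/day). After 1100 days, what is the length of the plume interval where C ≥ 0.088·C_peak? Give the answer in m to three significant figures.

The plume is Gaussian with σ = √(2Dt) = √(2 × 0.024 × 1100) = 7.266 m.
C/C_peak = exp(−Δx²/(2σ²)) = 0.088 ⇒ Δx = σ·√(−2 ln 0.088) = 7.266 × 2.205 = 16.02 m.
Width = 2Δx = 32.0 m.

32.0 m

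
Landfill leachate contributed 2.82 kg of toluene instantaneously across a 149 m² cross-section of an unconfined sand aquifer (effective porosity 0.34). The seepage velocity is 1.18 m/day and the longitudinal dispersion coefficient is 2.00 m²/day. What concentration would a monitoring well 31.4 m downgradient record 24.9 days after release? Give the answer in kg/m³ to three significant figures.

0.00218 kg/m³

For an instantaneous plane source, C(x,t) = M/(n_e·A·√(4πDt)) · exp(−(x−vt)²/(4Dt)), with n_e·A the pore (flow) area.
Plume center vt = 1.18 × 24.9 = 29.382 m, so the well at 31.4 m is 2.018 m downgradient of the peak.
√(4πDt) = 25.02 m, giving peak height M/(n_e·A·√(4πDt)) = 2.82/(0.34 × 149 × 25.02) = 0.002225 kg/m³.
(x−vt)²/(4Dt) = (2.018)²/(4 × 2.00 × 24.9) = 0.02044; exp(−0.02044) = 0.9798.
C = 0.002225 × 0.9798 = 0.00218 kg/m³.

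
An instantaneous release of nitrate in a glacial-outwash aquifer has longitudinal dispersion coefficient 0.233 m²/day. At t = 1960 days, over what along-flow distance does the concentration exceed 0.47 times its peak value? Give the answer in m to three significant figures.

The plume is Gaussian with σ = √(2Dt) = √(2 × 0.233 × 1960) = 30.22 m.
C/C_peak = exp(−Δx²/(2σ²)) = 0.47 ⇒ Δx = σ·√(−2 ln 0.47) = 30.22 × 1.229 = 37.14 m.
Width = 2Δx = 74.3 m.

74.3 m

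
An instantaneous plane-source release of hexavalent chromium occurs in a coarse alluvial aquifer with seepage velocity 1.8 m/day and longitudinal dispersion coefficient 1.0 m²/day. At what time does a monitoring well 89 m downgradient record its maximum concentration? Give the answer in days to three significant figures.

49.1 days

For the 1D instantaneous-source solution, setting ∂C/∂t = 0 at fixed x gives v²t² + 2Dt − x² = 0, so t = (√(D² + v²x²) − D)/v².
√(D² + v²x²) = √(1.0² + 1.8² × 89²) = 160.2; v² = 3.24.
t = (160.2 − 1.0)/3.24 = 49.1 days (vs. the pure-advection estimate x/v = 49.4 d).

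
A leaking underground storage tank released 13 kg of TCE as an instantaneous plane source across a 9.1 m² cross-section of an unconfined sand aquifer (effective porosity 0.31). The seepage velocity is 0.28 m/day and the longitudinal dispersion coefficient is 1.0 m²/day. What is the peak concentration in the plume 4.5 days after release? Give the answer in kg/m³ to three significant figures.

0.613 kg/m³

The peak of an instantaneous 1D plume sits at x = vt; there the Gaussian factor is 1 and C_max = M/(n_e·A·√(4πDt)), where n_e·A is the pore area the mass is dissolved in.
√(4πDt) = √(4π × 1.0 × 4.5) = 7.520 m, so C_max = 13/(0.31 × 9.1 × 7.520) = 0.613 kg/m³.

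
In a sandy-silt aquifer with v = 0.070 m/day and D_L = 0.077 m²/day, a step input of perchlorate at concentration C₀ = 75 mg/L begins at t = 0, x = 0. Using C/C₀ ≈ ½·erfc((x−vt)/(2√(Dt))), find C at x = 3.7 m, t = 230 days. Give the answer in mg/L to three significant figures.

73.6 mg/L

For a continuous step input, C/C₀ ≈ ½·erfc((x−vt)/(2√(Dt))).
vt = 0.070 × 230 = 16.1 m and 2√(Dt) = 2√(0.077 × 230) = 8.417 m.
Argument (x−vt)/(2√(Dt)) = (3.7 − 16.1)/8.417 = -1.473; ½·erfc(-1.473) = 0.9814.
C = 75 × 0.9814 = 73.6 mg/L.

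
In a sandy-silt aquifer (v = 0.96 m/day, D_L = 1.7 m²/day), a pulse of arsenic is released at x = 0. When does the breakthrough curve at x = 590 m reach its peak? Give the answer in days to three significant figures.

613 days

For the 1D instantaneous-source solution, setting ∂C/∂t = 0 at fixed x gives v²t² + 2Dt − x² = 0, so t = (√(D² + v²x²) − D)/v².
√(D² + v²x²) = √(1.7² + 0.96² × 590²) = 566.4; v² = 0.9216.
t = (566.4 − 1.7)/0.9216 = 613 days (vs. the pure-advection estimate x/v = 615 d).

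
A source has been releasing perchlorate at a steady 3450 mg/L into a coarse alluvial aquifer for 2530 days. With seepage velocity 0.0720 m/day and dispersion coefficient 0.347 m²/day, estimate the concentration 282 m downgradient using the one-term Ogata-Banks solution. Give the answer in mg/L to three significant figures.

For a continuous step input, C/C₀ ≈ ½·erfc((x−vt)/(2√(Dt))).
vt = 0.0720 × 2530 = 182.16 m and 2√(Dt) = 2√(0.347 × 2530) = 59.26 m.
Argument (x−vt)/(2√(Dt)) = (282 − 182.16)/59.26 = 1.685; ½·erfc(1.685) = 0.008587.
C = 3450 × 0.008587 = 29.6 mg/L.

29.6 mg/L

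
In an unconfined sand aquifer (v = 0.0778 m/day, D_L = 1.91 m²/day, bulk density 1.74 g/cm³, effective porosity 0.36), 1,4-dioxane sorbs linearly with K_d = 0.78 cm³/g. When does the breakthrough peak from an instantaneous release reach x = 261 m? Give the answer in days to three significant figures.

14600 days

Retardation factor R = 1 + ρ_b·K_d/n = 1 + 1.74 × 0.78/0.36 = 4.770.
Sorption retards both mechanisms: v_R = v/R = 0.01631 m/day, D_R = D/R = 0.4004 m²/day.
Peak time from v_R²t² + 2D_R t − x² = 0: t = (√(D_R² + v_R²x²) − D_R)/v_R².
√(D_R² + v_R²x²) = √(0.4004² + 0.01631² × 261²) = 4.276; v_R² = 0.0002660.
t = (4.276 − 0.4004)/0.0002660 = 14600 days.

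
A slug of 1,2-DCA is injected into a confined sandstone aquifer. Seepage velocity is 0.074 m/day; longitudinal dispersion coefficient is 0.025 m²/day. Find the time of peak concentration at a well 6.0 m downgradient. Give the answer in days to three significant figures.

For the 1D instantaneous-source solution, setting ∂C/∂t = 0 at fixed x gives v²t² + 2Dt − x² = 0, so t = (√(D² + v²x²) − D)/v².
√(D² + v²x²) = √(0.025² + 0.074² × 6.0²) = 0.4447; v² = 0.005476.
t = (0.4447 − 0.025)/0.005476 = 76.6 days (vs. the pure-advection estimate x/v = 81.1 d).

76.6 days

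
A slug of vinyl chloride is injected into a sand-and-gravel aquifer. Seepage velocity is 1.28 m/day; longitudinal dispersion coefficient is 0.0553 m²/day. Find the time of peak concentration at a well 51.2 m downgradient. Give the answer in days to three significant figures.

For the 1D instantaneous-source solution, setting ∂C/∂t = 0 at fixed x gives v²t² + 2Dt − x² = 0, so t = (√(D² + v²x²) − D)/v².
√(D² + v²x²) = √(0.0553² + 1.28² × 51.2²) = 65.54; v² = 1.6384.
t = (65.54 − 0.0553)/1.6384 = 40.0 days (vs. the pure-advection estimate x/v = 40.0 d).

40.0 days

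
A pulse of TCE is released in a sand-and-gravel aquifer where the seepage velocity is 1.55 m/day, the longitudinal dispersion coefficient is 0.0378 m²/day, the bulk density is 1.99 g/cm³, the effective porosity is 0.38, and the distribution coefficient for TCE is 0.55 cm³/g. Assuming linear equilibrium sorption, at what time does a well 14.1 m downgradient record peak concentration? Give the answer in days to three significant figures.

35.2 days

Retardation factor R = 1 + ρ_b·K_d/n = 1 + 1.99 × 0.55/0.38 = 3.880.
Sorption retards both mechanisms: v_R = v/R = 0.3995 m/day, D_R = D/R = 0.009742 m²/day.
Peak time from v_R²t² + 2D_R t − x² = 0: t = (√(D_R² + v_R²x²) − D_R)/v_R².
√(D_R² + v_R²x²) = √(0.009742² + 0.3995² × 14.1²) = 5.633; v_R² = 0.1596.
t = (5.633 − 0.009742)/0.1596 = 35.2 days.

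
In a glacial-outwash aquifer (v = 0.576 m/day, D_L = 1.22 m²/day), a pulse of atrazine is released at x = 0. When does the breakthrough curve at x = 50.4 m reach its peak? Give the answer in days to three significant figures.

For the 1D instantaneous-source solution, setting ∂C/∂t = 0 at fixed x gives v²t² + 2Dt − x² = 0, so t = (√(D² + v²x²) − D)/v².
√(D² + v²x²) = √(1.22² + 0.576² × 50.4²) = 29.06; v² = 0.331776.
t = (29.06 − 1.22)/0.331776 = 83.9 days (vs. the pure-advection estimate x/v = 87.5 d).

83.9 days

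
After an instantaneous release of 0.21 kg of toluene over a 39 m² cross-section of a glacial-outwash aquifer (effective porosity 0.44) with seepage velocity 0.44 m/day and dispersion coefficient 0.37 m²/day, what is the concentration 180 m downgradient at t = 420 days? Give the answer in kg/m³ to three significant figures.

For an instantaneous plane source, C(x,t) = M/(n_e·A·√(4πDt)) · exp(−(x−vt)²/(4Dt)), with n_e·A the pore (flow) area.
Plume center vt = 0.44 × 420 = 184.8 m, so the well at 180 m is 4.8 m upgradient of the peak.
√(4πDt) = 44.19 m, giving peak height M/(n_e·A·√(4πDt)) = 0.21/(0.44 × 39 × 44.19) = 0.0002769 kg/m³.
(x−vt)²/(4Dt) = (-4.8)²/(4 × 0.37 × 420) = 0.03707; exp(−0.03707) = 0.9636.
C = 0.0002769 × 0.9636 = 0.000267 kg/m³.

0.000267 kg/m³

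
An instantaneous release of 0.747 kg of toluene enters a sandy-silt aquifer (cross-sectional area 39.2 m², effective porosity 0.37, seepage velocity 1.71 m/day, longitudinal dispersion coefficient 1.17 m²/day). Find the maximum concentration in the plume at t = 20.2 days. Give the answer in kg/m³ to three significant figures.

The peak of an instantaneous 1D plume sits at x = vt; there the Gaussian factor is 1 and C_max = M/(n_e·A·√(4πDt)), where n_e·A is the pore area the mass is dissolved in.
√(4πDt) = √(4π × 1.17 × 20.2) = 17.23 m, so C_max = 0.747/(0.37 × 39.2 × 17.23) = 0.00299 kg/m³.

0.00299 kg/m³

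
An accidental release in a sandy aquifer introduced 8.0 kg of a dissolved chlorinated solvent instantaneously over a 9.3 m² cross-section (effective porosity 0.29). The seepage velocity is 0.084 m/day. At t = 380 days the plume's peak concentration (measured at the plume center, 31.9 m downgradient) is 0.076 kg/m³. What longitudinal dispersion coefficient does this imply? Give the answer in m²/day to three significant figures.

0.319 m²/day

At the plume center C_max = M/(n_e·A·√(4πDt)), so D = M²/(4πt·(n_e·A·C_max)²).
n_e·A·C_max = 0.29 × 9.3 × 0.076 = 0.2050 kg/m.
D = 8.0²/(4π × 380 × 0.2050²) = 0.319 m²/day.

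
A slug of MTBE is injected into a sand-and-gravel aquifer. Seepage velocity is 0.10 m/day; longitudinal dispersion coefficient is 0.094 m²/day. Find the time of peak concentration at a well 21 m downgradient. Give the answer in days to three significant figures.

For the 1D instantaneous-source solution, setting ∂C/∂t = 0 at fixed x gives v²t² + 2Dt − x² = 0, so t = (√(D² + v²x²) − D)/v².
√(D² + v²x²) = √(0.094² + 0.10² × 21²) = 2.102; v² = 0.01.
t = (2.102 − 0.094)/0.01 = 201 days (vs. the pure-advection estimate x/v = 210 d).

201 days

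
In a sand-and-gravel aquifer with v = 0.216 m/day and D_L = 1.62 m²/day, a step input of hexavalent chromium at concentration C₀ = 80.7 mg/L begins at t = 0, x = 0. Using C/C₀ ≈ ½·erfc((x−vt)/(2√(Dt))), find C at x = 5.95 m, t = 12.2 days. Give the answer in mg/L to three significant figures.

24.1 mg/L

For a continuous step input, C/C₀ ≈ ½·erfc((x−vt)/(2√(Dt))).
vt = 0.216 × 12.2 = 2.6352 m and 2√(Dt) = 2√(1.62 × 12.2) = 8.891 m.
Argument (x−vt)/(2√(Dt)) = (5.95 − 2.6352)/8.891 = 0.3728; ½·erfc(0.3728) = 0.2990.
C = 80.7 × 0.2990 = 24.1 mg/L.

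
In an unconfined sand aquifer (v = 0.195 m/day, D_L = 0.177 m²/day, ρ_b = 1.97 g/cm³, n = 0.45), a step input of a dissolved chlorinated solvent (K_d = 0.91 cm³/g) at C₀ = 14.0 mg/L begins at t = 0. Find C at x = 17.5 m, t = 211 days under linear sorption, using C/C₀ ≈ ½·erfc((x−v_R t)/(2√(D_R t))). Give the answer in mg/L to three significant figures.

0.119 mg/L

Retardation factor R = 1 + ρ_b·K_d/n = 1 + 1.97 × 0.91/0.45 = 4.984.
Sorption retards both mechanisms: v_R = v/R = 0.03913 m/day, D_R = D/R = 0.03551 m²/day.
v_R·t = 0.03913 × 211 = 8.25643 m; 2√(D_R t) = 5.475 m; argument = (17.5 − 8.25643)/5.475 = 1.688.
C = C₀ × ½·erfc(1.688) = 14.0 × 0.008489 = 0.119 mg/L.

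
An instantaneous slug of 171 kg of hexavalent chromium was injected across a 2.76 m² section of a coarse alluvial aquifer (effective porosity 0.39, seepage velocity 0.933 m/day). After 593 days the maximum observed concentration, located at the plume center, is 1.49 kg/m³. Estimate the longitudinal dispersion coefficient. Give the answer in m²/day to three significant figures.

At the plume center C_max = M/(n_e·A·√(4πDt)), so D = M²/(4πt·(n_e·A·C_max)²).
n_e·A·C_max = 0.39 × 2.76 × 1.49 = 1.604 kg/m.
D = 171²/(4π × 593 × 1.604²) = 1.53 m²/day.

1.53 m²/day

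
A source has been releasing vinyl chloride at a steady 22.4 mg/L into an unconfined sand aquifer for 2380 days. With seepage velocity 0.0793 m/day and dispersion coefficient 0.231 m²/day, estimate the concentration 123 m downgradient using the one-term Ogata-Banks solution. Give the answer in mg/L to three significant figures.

For a continuous step input, C/C₀ ≈ ½·erfc((x−vt)/(2√(Dt))).
vt = 0.0793 × 2380 = 188.734 m and 2√(Dt) = 2√(0.231 × 2380) = 46.89 m.
Argument (x−vt)/(2√(Dt)) = (123 − 188.734)/46.89 = -1.402; ½·erfc(-1.402) = 0.9763.
C = 22.4 × 0.9763 = 21.9 mg/L.

21.9 mg/L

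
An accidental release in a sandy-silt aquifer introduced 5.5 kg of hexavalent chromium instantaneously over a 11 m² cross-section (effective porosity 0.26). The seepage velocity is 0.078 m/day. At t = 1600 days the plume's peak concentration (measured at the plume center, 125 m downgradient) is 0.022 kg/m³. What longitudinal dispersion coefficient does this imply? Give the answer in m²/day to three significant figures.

0.380 m²/day

At the plume center C_max = M/(n_e·A·√(4πDt)), so D = M²/(4πt·(n_e·A·C_max)²).
n_e·A·C_max = 0.26 × 11 × 0.022 = 0.06292 kg/m.
D = 5.5²/(4π × 1600 × 0.06292²) = 0.380 m²/day.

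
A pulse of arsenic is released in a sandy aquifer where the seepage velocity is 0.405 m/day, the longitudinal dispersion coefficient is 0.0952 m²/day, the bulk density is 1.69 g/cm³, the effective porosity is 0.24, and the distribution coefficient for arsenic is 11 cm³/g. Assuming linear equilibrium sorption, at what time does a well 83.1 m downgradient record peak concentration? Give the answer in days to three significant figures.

Retardation factor R = 1 + ρ_b·K_d/n = 1 + 1.69 × 11/0.24 = 78.46.
Sorption retards both mechanisms: v_R = v/R = 0.005162 m/day, D_R = D/R = 0.001213 m²/day.
Peak time from v_R²t² + 2D_R t − x² = 0: t = (√(D_R² + v_R²x²) − D_R)/v_R².
√(D_R² + v_R²x²) = √(0.001213² + 0.005162² × 83.1²) = 0.4290; v_R² = 2.665e-05.
t = (0.4290 − 0.001213)/2.665e-05 = 16100 days.

16100 days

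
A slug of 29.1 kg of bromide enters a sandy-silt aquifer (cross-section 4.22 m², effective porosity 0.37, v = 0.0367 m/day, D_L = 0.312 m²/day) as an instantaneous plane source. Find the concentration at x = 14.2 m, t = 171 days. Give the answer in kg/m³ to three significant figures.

For an instantaneous plane source, C(x,t) = M/(n_e·A·√(4πDt)) · exp(−(x−vt)²/(4Dt)), with n_e·A the pore (flow) area.
Plume center vt = 0.0367 × 171 = 6.2757 m, so the well at 14.2 m is 7.9243 m downgradient of the peak.
√(4πDt) = 25.89 m, giving peak height M/(n_e·A·√(4πDt)) = 29.1/(0.37 × 4.22 × 25.89) = 0.7199 kg/m³.
(x−vt)²/(4Dt) = (7.9243)²/(4 × 0.312 × 171) = 0.2942; exp(−0.2942) = 0.7451.
C = 0.7199 × 0.7451 = 0.536 kg/m³.

0.536 kg/m³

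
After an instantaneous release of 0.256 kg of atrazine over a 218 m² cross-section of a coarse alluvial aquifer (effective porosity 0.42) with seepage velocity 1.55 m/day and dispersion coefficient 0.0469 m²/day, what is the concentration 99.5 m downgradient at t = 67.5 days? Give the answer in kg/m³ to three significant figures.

5.57e-05 kg/m³

For an instantaneous plane source, C(x,t) = M/(n_e·A·√(4πDt)) · exp(−(x−vt)²/(4Dt)), with n_e·A the pore (flow) area.
Plume center vt = 1.55 × 67.5 = 104.625 m, so the well at 99.5 m is 5.125 m upgradient of the peak.
√(4πDt) = 6.307 m, giving peak height M/(n_e·A·√(4πDt)) = 0.256/(0.42 × 218 × 6.307) = 0.0004433 kg/m³.
(x−vt)²/(4Dt) = (-5.125)²/(4 × 0.0469 × 67.5) = 2.074; exp(−2.074) = 0.1257.
C = 0.0004433 × 0.1257 = 5.57e-05 kg/m³.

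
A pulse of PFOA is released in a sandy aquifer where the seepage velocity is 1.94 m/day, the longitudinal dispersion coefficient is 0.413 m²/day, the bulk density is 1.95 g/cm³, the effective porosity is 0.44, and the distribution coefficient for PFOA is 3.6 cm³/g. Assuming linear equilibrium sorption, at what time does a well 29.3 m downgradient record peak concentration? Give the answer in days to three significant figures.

Retardation factor R = 1 + ρ_b·K_d/n = 1 + 1.95 × 3.6/0.44 = 16.95.
Sorption retards both mechanisms: v_R = v/R = 0.1145 m/day, D_R = D/R = 0.02437 m²/day.
Peak time from v_R²t² + 2D_R t − x² = 0: t = (√(D_R² + v_R²x²) − D_R)/v_R².
√(D_R² + v_R²x²) = √(0.02437² + 0.1145² × 29.3²) = 3.355; v_R² = 0.01311.
t = (3.355 − 0.02437)/0.01311 = 254 days.

254 days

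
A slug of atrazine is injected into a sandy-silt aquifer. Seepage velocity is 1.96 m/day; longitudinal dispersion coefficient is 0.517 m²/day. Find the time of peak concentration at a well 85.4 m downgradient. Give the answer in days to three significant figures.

For the 1D instantaneous-source solution, setting ∂C/∂t = 0 at fixed x gives v²t² + 2Dt − x² = 0, so t = (√(D² + v²x²) − D)/v².
√(D² + v²x²) = √(0.517² + 1.96² × 85.4²) = 167.4; v² = 3.8416.
t = (167.4 − 0.517)/3.8416 = 43.4 days (vs. the pure-advection estimate x/v = 43.6 d).

43.4 days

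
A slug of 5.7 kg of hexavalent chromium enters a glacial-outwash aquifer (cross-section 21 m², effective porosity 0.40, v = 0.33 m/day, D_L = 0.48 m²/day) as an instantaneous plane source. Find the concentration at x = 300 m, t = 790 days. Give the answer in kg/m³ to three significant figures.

For an instantaneous plane source, C(x,t) = M/(n_e·A·√(4πDt)) · exp(−(x−vt)²/(4Dt)), with n_e·A the pore (flow) area.
Plume center vt = 0.33 × 790 = 260.7 m, so the well at 300 m is 39.3 m downgradient of the peak.
√(4πDt) = 69.03 m, giving peak height M/(n_e·A·√(4πDt)) = 5.7/(0.40 × 21 × 69.03) = 0.009830 kg/m³.
(x−vt)²/(4Dt) = (39.3)²/(4 × 0.48 × 790) = 1.018; exp(−1.018) = 0.3613.
C = 0.009830 × 0.3613 = 0.00355 kg/m³.

0.00355 kg/m³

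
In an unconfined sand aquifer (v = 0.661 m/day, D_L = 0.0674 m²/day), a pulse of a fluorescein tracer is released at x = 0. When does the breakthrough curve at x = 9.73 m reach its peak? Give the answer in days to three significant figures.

For the 1D instantaneous-source solution, setting ∂C/∂t = 0 at fixed x gives v²t² + 2Dt − x² = 0, so t = (√(D² + v²x²) − D)/v².
√(D² + v²x²) = √(0.0674² + 0.661² × 9.73²) = 6.432; v² = 0.436921.
t = (6.432 − 0.0674)/0.436921 = 14.6 days (vs. the pure-advection estimate x/v = 14.7 d).

14.6 days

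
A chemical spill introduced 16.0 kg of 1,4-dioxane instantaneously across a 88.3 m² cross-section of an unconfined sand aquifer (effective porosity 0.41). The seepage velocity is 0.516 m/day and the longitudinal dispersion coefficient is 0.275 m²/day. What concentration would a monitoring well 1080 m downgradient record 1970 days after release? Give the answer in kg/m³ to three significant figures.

For an instantaneous plane source, C(x,t) = M/(n_e·A·√(4πDt)) · exp(−(x−vt)²/(4Dt)), with n_e·A the pore (flow) area.
Plume center vt = 0.516 × 1970 = 1016.52 m, so the well at 1080 m is 63.48 m downgradient of the peak.
√(4πDt) = 82.51 m, giving peak height M/(n_e·A·√(4πDt)) = 16.0/(0.41 × 88.3 × 82.51) = 0.005356 kg/m³.
(x−vt)²/(4Dt) = (63.48)²/(4 × 0.275 × 1970) = 1.860; exp(−1.860) = 0.1557.
C = 0.005356 × 0.1557 = 0.000834 kg/m³.

0.000834 kg/m³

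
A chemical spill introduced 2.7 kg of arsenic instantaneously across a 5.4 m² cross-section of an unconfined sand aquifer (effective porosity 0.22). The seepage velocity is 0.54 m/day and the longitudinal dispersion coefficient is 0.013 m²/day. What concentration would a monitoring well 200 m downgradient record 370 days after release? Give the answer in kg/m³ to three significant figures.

For an instantaneous plane source, C(x,t) = M/(n_e·A·√(4πDt)) · exp(−(x−vt)²/(4Dt)), with n_e·A the pore (flow) area.
Plume center vt = 0.54 × 370 = 199.8 m, so the well at 200 m is 0.2 m downgradient of the peak.
√(4πDt) = 7.775 m, giving peak height M/(n_e·A·√(4πDt)) = 2.7/(0.22 × 5.4 × 7.775) = 0.2923 kg/m³.
(x−vt)²/(4Dt) = (0.2)²/(4 × 0.013 × 370) = 0.002079; exp(−0.002079) = 0.9979.
C = 0.2923 × 0.9979 = 0.292 kg/m³.

0.292 kg/m³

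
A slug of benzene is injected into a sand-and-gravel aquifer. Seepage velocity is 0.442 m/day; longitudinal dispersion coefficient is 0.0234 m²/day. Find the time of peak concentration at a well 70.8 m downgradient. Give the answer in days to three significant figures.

160 days

For the 1D instantaneous-source solution, setting ∂C/∂t = 0 at fixed x gives v²t² + 2Dt − x² = 0, so t = (√(D² + v²x²) − D)/v².
√(D² + v²x²) = √(0.0234² + 0.442² × 70.8²) = 31.29; v² = 0.195364.
t = (31.29 − 0.0234)/0.195364 = 160 days (vs. the pure-advection estimate x/v = 160 d).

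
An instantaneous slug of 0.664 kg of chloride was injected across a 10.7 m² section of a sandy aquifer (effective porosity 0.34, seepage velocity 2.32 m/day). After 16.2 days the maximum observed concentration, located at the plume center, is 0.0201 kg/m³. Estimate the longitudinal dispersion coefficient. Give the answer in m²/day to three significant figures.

At the plume center C_max = M/(n_e·A·√(4πDt)), so D = M²/(4πt·(n_e·A·C_max)²).
n_e·A·C_max = 0.34 × 10.7 × 0.0201 = 0.07312 kg/m.
D = 0.664²/(4π × 16.2 × 0.07312²) = 0.405 m²/day.

0.405 m²/day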